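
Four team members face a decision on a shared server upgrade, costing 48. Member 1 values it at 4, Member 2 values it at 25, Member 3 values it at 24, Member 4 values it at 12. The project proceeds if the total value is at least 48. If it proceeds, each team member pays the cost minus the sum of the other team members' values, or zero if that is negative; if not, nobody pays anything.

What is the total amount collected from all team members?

Total value 65 ≥ cost 48, so it is built.
Member 1: others sum to 61; max(0, 48 - 61) = 0.
Member 2: others sum to 40; max(0, 48 - 40) = 8.
Member 3: others sum to 41; max(0, 48 - 41) = 7.
Member 4: others sum to 53; max(0, 48 - 53) = 0.
Total collected = 0 + 8 + 7 + 0 = 15.

15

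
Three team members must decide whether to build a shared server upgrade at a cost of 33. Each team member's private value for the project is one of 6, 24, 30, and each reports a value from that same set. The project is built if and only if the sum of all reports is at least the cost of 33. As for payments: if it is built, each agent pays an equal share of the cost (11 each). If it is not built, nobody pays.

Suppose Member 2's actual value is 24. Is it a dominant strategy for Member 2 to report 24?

Yes

Check each profile of the others' reports and compare truth against every alternative report.
Others report (6, 6): truth gives 13, best alternative gives 13.
Others report (6, 24): truth gives 13, best alternative gives 13.
Others report (6, 30): truth gives 13, best alternative gives 13.
Others report (24, 6): truth gives 13, best alternative gives 13.
Others report (24, 24): truth gives 13, best alternative gives 13.
Others report (24, 30): truth gives 13, best alternative gives 13.
(Remaining 3 profiles checked similarly; truth is weakly best in each.)
In every case the truthful report is at least as good as any alternative, so it is a dominant strategy.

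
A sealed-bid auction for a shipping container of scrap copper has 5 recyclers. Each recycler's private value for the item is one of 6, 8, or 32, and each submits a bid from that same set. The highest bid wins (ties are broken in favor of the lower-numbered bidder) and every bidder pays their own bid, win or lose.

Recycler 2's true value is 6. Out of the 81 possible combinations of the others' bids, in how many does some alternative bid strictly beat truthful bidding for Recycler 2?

Others bid (6, 6, 6, 6): truth gives -6; bid 8 gives -2 > -6. Violating.
Others bid (6, 6, 6, 8): truth gives -6; bid 8 gives -2 > -6. Violating.
Others bid (6, 6, 8, 6): truth gives -6; bid 8 gives -2 > -6. Violating.
Others bid (6, 6, 8, 8): truth gives -6; bid 8 gives -2 > -6. Violating.
Others bid (6, 6, 6, 32): truth gives -6; no alternative beats it.
Others bid (6, 6, 8, 32): truth gives -6; no alternative beats it.
(Checking all 81 profiles: 8 have a profitable deviation, 73 do not.)

8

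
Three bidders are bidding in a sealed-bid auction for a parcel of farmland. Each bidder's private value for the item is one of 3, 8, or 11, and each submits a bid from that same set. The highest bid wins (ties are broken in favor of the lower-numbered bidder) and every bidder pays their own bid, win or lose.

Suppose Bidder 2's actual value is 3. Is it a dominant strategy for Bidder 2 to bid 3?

Yes

Check each profile of the others' bids and compare truth against every alternative bid.
Others bid (3, 11): truth gives -3, best alternative gives -8.
Others bid (8, 3): truth gives -3, best alternative gives -8.
Others bid (8, 8): truth gives -3, best alternative gives -8.
Others bid (8, 11): truth gives -3, best alternative gives -8.
Others bid (11, 3): truth gives -3, best alternative gives -8.
Others bid (11, 8): truth gives -3, best alternative gives -8.
(Remaining 3 profiles checked similarly; truth is weakly best in each.)
In every case the truthful bid is at least as good as any alternative, so it is a dominant strategy.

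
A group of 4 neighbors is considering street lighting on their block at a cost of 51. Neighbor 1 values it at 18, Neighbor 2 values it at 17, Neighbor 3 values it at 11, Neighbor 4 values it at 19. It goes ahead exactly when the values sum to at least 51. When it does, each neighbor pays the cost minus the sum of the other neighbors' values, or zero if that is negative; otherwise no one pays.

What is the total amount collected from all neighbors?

Total value 65 ≥ cost 51, so it is built.
Neighbor 1: others sum to 47; max(0, 51 - 47) = 4.
Neighbor 2: others sum to 48; max(0, 51 - 48) = 3.
Neighbor 3: others sum to 54; max(0, 51 - 54) = 0.
Neighbor 4: others sum to 46; max(0, 51 - 46) = 5.
Total collected = 4 + 3 + 0 + 5 = 12.

12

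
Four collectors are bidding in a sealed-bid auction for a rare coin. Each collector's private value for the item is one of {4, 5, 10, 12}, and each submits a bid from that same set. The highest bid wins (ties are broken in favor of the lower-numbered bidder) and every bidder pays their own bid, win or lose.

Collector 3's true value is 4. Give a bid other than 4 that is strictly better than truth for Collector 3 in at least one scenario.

5

Suppose Collector 1 bids 4, Collector 2 bids 4 and Collector 4 bids 4.
Bid 4: loses but pays 4, utility -4.
Bid 5: wins, pays 5, utility 4 - 5 = -1.
So bidding 5 beats truth here (-1 > -4).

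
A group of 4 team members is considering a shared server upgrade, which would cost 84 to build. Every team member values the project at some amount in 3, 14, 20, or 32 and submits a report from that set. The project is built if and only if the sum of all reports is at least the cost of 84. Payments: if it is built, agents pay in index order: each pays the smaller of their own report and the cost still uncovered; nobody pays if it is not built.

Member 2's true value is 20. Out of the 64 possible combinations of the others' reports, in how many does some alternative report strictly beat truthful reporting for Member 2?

Others report (14, 32, 32): truth gives 0; report 14 gives 6 > 0. Violating.
Others report (20, 20, 32): truth gives 0; report 14 gives 6 > 0. Violating.
Others report (20, 32, 20): truth gives 0; report 14 gives 6 > 0. Violating.
Others report (20, 32, 32): truth gives 0; report 3 gives 17 > 0. Violating.
Others report (3, 3, 3): truth gives 0; no alternative beats it.
Others report (3, 3, 14): truth gives 0; no alternative beats it.
(Checking all 64 profiles: 10 have a profitable deviation, 54 do not.)

10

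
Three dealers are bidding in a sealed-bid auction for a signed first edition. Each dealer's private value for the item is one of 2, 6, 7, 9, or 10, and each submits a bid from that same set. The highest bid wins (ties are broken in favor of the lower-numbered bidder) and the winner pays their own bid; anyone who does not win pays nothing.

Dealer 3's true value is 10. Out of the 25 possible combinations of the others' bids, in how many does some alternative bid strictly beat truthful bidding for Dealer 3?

Others bid (2, 2): truth gives 0; bid 6 gives 4 > 0. Violating.
Others bid (2, 6): truth gives 0; bid 7 gives 3 > 0. Violating.
Others bid (2, 7): truth gives 0; bid 9 gives 1 > 0. Violating.
Others bid (6, 2): truth gives 0; bid 7 gives 3 > 0. Violating.
Others bid (2, 9): truth gives 0; no alternative beats it.
Others bid (2, 10): truth gives 0; no alternative beats it.
(Checking all 25 profiles: 9 have a profitable deviation, 16 do not.)

9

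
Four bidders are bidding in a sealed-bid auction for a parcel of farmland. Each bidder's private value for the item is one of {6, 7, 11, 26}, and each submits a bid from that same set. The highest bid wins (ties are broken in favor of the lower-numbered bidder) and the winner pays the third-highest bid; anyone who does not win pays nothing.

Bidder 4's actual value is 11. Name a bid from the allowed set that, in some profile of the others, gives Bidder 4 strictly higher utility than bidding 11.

Suppose Bidder 1 bids 6, Bidder 2 bids 6 and Bidder 3 bids 11.
Bid 11: loses, pays 0, utility 0.
Bid 26: wins, pays 6, utility 11 - 6 = 5.
So bidding 26 beats truth here (5 > 0).

26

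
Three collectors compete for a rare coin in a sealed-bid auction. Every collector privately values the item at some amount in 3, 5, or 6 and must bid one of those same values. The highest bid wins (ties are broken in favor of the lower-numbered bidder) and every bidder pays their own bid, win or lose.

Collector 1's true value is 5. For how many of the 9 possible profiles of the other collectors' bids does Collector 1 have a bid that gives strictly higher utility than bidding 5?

6

Others bid (3, 3): truth gives 0; bid 3 gives 2 > 0. Violating.
Others bid (3, 6): truth gives -5; bid 6 gives -1 > -5. Violating.
Others bid (5, 6): truth gives -5; bid 6 gives -1 > -5. Violating.
Others bid (6, 3): truth gives -5; bid 6 gives -1 > -5. Violating.
Others bid (3, 5): truth gives 0; no alternative beats it.
Others bid (5, 3): truth gives 0; no alternative beats it.
(Checking all 9 profiles: 6 have a profitable deviation, 3 do not.)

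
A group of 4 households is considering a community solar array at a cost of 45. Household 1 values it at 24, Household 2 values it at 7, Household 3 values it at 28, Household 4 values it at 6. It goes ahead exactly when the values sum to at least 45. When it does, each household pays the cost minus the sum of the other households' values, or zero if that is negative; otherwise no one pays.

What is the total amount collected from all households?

Total value 65 ≥ cost 45, so it is built.
Household 1: others sum to 41; max(0, 45 - 41) = 4.
Household 2: others sum to 58; max(0, 45 - 58) = 0.
Household 3: others sum to 37; max(0, 45 - 37) = 8.
Household 4: others sum to 59; max(0, 45 - 59) = 0.
Total collected = 4 + 0 + 8 + 0 = 12.

12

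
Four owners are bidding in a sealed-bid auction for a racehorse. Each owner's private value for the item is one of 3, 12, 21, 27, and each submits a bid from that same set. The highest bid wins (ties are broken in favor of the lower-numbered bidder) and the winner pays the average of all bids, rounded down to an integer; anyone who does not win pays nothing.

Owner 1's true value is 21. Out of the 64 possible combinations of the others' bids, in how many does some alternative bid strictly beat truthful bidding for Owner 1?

Others bid (3, 3, 3): truth gives 14; bid 3 gives 18 > 14. Violating.
Others bid (3, 3, 12): truth gives 12; bid 12 gives 14 > 12. Violating.
Others bid (3, 3, 27): truth gives 0; bid 27 gives 6 > 0. Violating.
Others bid (3, 12, 3): truth gives 12; bid 12 gives 14 > 12. Violating.
Others bid (3, 3, 21): truth gives 9; no alternative beats it.
Others bid (3, 12, 21): truth gives 7; no alternative beats it.
(Checking all 64 profiles: 26 have a profitable deviation, 38 do not.)

26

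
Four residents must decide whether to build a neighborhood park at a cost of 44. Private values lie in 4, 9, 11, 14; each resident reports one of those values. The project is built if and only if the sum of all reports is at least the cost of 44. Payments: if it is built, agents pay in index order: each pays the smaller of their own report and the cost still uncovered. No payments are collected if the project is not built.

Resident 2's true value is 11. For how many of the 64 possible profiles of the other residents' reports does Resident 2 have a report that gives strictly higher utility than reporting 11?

Others report (9, 14, 14): truth gives 0; report 9 gives 2 > 0. Violating.
Others report (11, 11, 14): truth gives 0; report 9 gives 2 > 0. Violating.
Others report (11, 14, 11): truth gives 0; report 9 gives 2 > 0. Violating.
Others report (11, 14, 14): truth gives 0; report 9 gives 2 > 0. Violating.
Others report (4, 4, 4): truth gives 0; no alternative beats it.
Others report (4, 4, 9): truth gives 0; no alternative beats it.
(Checking all 64 profiles: 10 have a profitable deviation, 54 do not.)

10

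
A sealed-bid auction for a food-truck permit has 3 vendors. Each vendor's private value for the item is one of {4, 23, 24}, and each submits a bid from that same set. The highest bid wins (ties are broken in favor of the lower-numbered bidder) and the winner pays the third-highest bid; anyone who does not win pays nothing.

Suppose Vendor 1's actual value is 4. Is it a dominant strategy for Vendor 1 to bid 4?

Yes

Check each profile of the others' bids and compare truth against every alternative bid.
Others bid (23, 23): truth gives 0, best alternative gives -19.
Others bid (4, 4): truth gives 0, best alternative gives 0.
Others bid (4, 23): truth gives 0, best alternative gives 0.
Others bid (4, 24): truth gives 0, best alternative gives 0.
Others bid (23, 4): truth gives 0, best alternative gives 0.
Others bid (23, 24): truth gives 0, best alternative gives 0.
(Remaining 3 profiles checked similarly; truth is weakly best in each.)
In every case the truthful bid is at least as good as any alternative, so it is a dominant strategy.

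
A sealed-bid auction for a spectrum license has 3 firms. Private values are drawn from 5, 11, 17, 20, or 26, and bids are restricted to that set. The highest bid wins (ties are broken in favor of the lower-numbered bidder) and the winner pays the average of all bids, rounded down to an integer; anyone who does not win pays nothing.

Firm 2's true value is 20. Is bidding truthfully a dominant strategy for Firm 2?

Consider the case where Firm 1 bids 5 and Firm 3 bids 5.
Truthful bid 20: wins, pays 10, utility 20 - 10 = 10.
Bid 11 instead: wins, pays 7, utility 20 - 7 = 13.
Since 13 > 10, bidding 11 is strictly better here, so truthful bidding is not dominant.

No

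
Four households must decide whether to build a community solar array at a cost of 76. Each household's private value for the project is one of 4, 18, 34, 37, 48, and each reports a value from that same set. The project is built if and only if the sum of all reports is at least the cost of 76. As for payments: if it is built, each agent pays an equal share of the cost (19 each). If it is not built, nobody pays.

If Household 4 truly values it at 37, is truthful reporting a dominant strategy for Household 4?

Check each profile of the others' reports and compare truth against every alternative report.
Others report (4, 4, 34): truth gives 18, best alternative gives 18.
Others report (4, 4, 37): truth gives 18, best alternative gives 18.
Others report (4, 4, 48): truth gives 18, best alternative gives 18.
Others report (4, 18, 18): truth gives 18, best alternative gives 18.
Others report (4, 18, 34): truth gives 18, best alternative gives 18.
Others report (4, 18, 37): truth gives 18, best alternative gives 18.
(Remaining 119 profiles checked similarly; truth is weakly best in each.)
In every case the truthful report is at least as good as any alternative, so it is a dominant strategy.

Yes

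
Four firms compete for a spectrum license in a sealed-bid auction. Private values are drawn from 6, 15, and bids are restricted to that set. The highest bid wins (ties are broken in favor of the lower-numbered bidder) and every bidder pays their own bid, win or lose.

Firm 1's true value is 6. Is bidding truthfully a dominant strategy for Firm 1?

Yes

Check each profile of the others' bids and compare truth against every alternative bid.
Others bid (6, 6, 6): truth gives 0, best alternative gives -9.
Others bid (6, 6, 15): truth gives -6, best alternative gives -9.
Others bid (6, 15, 6): truth gives -6, best alternative gives -9.
Others bid (6, 15, 15): truth gives -6, best alternative gives -9.
Others bid (15, 6, 6): truth gives -6, best alternative gives -9.
Others bid (15, 6, 15): truth gives -6, best alternative gives -9.
(Remaining 2 profiles checked similarly; truth is weakly best in each.)
In every case the truthful bid is at least as good as any alternative, so it is a dominant strategy.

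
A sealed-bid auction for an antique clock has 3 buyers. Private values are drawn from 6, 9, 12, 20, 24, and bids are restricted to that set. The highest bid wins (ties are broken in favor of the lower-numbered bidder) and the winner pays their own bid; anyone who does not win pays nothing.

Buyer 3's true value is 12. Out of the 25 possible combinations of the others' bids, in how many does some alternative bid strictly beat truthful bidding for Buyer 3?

1

Others bid (6, 6): truth gives 0; bid 9 gives 3 > 0. Violating.
Others bid (6, 9): truth gives 0; no alternative beats it.
Others bid (6, 12): truth gives 0; no alternative beats it.
(Checking all 25 profiles: 1 has a profitable deviation, 24 do not.)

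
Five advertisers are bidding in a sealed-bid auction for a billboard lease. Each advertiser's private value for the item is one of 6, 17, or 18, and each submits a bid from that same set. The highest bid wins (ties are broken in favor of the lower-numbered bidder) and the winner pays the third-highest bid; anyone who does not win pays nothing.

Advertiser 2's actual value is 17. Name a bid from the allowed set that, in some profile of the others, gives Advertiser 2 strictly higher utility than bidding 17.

Suppose Advertiser 1 bids 6, Advertiser 3 bids 6, Advertiser 4 bids 6 and Advertiser 5 bids 18.
Bid 17: loses, pays 0, utility 0.
Bid 18: wins, pays 6, utility 17 - 6 = 11.
So bidding 18 beats truth here (11 > 0).

18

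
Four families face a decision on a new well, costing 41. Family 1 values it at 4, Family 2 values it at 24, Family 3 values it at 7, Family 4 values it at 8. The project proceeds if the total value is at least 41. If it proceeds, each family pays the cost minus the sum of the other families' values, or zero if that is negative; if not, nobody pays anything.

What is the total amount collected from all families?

Total value 43 ≥ cost 41, so it is built.
Family 1: others sum to 39; max(0, 41 - 39) = 2.
Family 2: others sum to 19; max(0, 41 - 19) = 22.
Family 3: others sum to 36; max(0, 41 - 36) = 5.
Family 4: others sum to 35; max(0, 41 - 35) = 6.
Total collected = 2 + 22 + 5 + 6 = 35.

35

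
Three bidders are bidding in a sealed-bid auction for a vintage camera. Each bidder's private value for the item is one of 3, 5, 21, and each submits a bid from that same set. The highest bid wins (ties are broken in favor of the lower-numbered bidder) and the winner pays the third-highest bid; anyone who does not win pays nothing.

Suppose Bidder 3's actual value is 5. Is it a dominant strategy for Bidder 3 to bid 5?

No

Consider the case where Bidder 1 bids 3 and Bidder 2 bids 5.
Truthful bid 5: loses, pays 0, utility 0.
Bid 21 instead: wins, pays 3, utility 5 - 3 = 2.
Since 2 > 0, bidding 21 is strictly better here, so truthful bidding is not dominant.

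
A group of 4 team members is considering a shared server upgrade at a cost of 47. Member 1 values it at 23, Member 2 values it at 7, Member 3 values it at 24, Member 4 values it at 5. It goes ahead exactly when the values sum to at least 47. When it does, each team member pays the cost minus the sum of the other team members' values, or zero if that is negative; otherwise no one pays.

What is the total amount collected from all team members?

23

Total value 59 ≥ cost 47, so it is built.
Member 1: others sum to 36; max(0, 47 - 36) = 11.
Member 2: others sum to 52; max(0, 47 - 52) = 0.
Member 3: others sum to 35; max(0, 47 - 35) = 12.
Member 4: others sum to 54; max(0, 47 - 54) = 0.
Total collected = 11 + 0 + 12 + 0 = 23.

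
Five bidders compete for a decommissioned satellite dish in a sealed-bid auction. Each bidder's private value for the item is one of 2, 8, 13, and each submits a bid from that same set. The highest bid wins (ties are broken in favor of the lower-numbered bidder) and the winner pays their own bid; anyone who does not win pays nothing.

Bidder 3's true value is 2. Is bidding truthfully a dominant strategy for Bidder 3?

Check each profile of the others' bids and compare truth against every alternative bid.
Others bid (2, 2, 2, 2): truth gives 0, best alternative gives -6.
Others bid (2, 2, 2, 8): truth gives 0, best alternative gives -6.
Others bid (2, 2, 8, 2): truth gives 0, best alternative gives -6.
Others bid (2, 2, 8, 8): truth gives 0, best alternative gives -6.
Others bid (2, 2, 2, 13): truth gives 0, best alternative gives 0.
Others bid (2, 2, 8, 13): truth gives 0, best alternative gives 0.
(Remaining 75 profiles checked similarly; truth is weakly best in each.)
In every case the truthful bid is at least as good as any alternative, so it is a dominant strategy.

Yes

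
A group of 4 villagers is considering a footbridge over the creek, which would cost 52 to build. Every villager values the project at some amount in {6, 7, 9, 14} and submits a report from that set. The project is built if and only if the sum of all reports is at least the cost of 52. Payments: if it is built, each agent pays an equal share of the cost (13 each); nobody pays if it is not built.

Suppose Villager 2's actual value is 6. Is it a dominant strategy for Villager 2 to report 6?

Yes

Check each profile of the others' reports and compare truth against every alternative report.
Others report (6, 6, 6): truth gives 0, best alternative gives 0.
Others report (6, 6, 7): truth gives 0, best alternative gives 0.
Others report (6, 6, 9): truth gives 0, best alternative gives 0.
Others report (6, 6, 14): truth gives 0, best alternative gives 0.
Others report (6, 7, 6): truth gives 0, best alternative gives 0.
Others report (6, 7, 7): truth gives 0, best alternative gives 0.
(Remaining 58 profiles checked similarly; truth is weakly best in each.)
In every case the truthful report is at least as good as any alternative, so it is a dominant strategy.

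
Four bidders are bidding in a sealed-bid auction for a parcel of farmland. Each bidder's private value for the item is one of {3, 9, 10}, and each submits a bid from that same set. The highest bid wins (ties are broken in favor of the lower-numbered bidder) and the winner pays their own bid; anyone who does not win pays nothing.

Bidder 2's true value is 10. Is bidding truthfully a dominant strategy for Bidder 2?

Consider the case where Bidder 1 bids 3, Bidder 3 bids 3 and Bidder 4 bids 3.
Truthful bid 10: wins, pays 10, utility 10 - 10 = 0.
Bid 9 instead: wins, pays 9, utility 10 - 9 = 1.
Since 1 > 0, bidding 9 is strictly better here, so truthful bidding is not dominant.

No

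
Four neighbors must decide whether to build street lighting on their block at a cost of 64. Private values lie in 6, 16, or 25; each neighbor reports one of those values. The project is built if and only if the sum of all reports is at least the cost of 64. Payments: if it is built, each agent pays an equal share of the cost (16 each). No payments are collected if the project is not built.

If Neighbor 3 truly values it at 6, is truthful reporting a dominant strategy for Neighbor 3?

Check each profile of the others' reports and compare truth against every alternative report.
Others report (6, 25, 25): truth gives 0, best alternative gives -10.
Others report (16, 16, 16): truth gives 0, best alternative gives -10.
Others report (16, 16, 25): truth gives 0, best alternative gives -10.
Others report (16, 25, 16): truth gives 0, best alternative gives -10.
Others report (25, 6, 25): truth gives 0, best alternative gives -10.
Others report (25, 16, 16): truth gives 0, best alternative gives -10.
(Remaining 21 profiles checked similarly; truth is weakly best in each.)
In every case the truthful report is at least as good as any alternative, so it is a dominant strategy.

Yes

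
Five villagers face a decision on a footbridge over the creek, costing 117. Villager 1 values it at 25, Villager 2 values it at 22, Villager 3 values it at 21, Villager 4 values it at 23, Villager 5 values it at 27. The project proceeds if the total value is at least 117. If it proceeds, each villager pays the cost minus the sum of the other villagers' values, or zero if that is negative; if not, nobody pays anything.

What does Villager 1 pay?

24

Total value 118 ≥ cost 117, so the project is built.
The other villagers' values sum to 93.
Cost minus that sum is 117 - 93 = 24.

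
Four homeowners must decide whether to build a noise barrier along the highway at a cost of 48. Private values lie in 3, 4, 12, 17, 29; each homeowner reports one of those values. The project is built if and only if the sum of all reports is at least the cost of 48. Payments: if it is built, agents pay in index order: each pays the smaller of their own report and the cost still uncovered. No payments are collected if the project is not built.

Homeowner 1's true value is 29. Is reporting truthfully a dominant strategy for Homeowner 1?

No

Consider the case where Homeowner 2 reports 3, Homeowner 3 reports 3 and Homeowner 4 reports 29.
Truthful report 29: project built, pays 29, utility 29 - 29 = 0.
Report 17 instead: project built, pays 17, utility 29 - 17 = 12.
Since 12 > 0, reporting 17 is strictly better here, so truthful reporting is not dominant.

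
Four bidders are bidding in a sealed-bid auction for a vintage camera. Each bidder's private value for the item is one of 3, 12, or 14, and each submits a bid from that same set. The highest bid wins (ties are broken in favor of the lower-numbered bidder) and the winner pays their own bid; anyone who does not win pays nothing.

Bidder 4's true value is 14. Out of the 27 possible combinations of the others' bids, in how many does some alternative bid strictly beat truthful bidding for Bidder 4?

1

Others bid (3, 3, 3): truth gives 0; bid 12 gives 2 > 0. Violating.
Others bid (3, 3, 12): truth gives 0; no alternative beats it.
Others bid (3, 3, 14): truth gives 0; no alternative beats it.
(Checking all 27 profiles: 1 has a profitable deviation, 26 do not.)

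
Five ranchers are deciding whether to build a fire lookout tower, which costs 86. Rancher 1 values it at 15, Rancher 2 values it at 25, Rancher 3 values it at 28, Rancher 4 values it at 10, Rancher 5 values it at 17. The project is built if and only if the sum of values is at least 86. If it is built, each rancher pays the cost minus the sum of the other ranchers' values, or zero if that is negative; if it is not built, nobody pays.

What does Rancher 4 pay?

1

Total value 95 ≥ cost 86, so the project is built.
The other ranchers' values sum to 85.
Cost minus that sum is 86 - 85 = 1.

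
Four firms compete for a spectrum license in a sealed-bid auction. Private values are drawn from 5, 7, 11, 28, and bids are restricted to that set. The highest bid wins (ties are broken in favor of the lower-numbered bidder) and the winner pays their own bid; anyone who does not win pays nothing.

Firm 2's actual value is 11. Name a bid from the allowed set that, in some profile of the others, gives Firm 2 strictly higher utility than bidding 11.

7

Suppose Firm 1 bids 5, Firm 3 bids 5 and Firm 4 bids 5.
Bid 11: wins, pays 11, utility 11 - 11 = 0.
Bid 7: wins, pays 7, utility 11 - 7 = 4.
So bidding 7 beats truth here (4 > 0).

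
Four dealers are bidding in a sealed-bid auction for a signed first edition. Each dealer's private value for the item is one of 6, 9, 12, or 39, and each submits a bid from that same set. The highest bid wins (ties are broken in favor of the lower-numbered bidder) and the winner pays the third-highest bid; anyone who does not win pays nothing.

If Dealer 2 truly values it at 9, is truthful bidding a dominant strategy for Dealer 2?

Consider the case where Dealer 1 bids 6, Dealer 3 bids 6 and Dealer 4 bids 12.
Truthful bid 9: loses, pays 0, utility 0.
Bid 12 instead: wins, pays 6, utility 9 - 6 = 3.
Since 3 > 0, bidding 12 is strictly better here, so truthful bidding is not dominant.

No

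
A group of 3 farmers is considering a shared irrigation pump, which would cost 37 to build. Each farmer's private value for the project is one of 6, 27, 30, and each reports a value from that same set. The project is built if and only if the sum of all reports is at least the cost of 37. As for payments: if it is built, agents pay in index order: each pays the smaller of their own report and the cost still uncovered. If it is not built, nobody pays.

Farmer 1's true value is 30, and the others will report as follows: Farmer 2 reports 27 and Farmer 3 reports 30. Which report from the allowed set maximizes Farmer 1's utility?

6

Report 6: project built, pays 6, utility 30 - 6 = 24.
Report 27: project built, pays 27, utility 30 - 27 = 3.
Report 30: project built, pays 30, utility 30 - 30 = 0.
The best choice is 6 with utility 24.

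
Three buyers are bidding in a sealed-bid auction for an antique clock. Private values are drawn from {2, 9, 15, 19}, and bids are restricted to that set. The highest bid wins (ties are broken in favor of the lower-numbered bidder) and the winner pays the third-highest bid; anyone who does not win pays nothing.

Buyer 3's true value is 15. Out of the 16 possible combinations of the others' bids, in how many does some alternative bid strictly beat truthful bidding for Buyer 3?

4

Others bid (2, 15): truth gives 0; bid 19 gives 13 > 0. Violating.
Others bid (9, 15): truth gives 0; bid 19 gives 6 > 0. Violating.
Others bid (15, 2): truth gives 0; bid 19 gives 13 > 0. Violating.
Others bid (15, 9): truth gives 0; bid 19 gives 6 > 0. Violating.
Others bid (2, 2): truth gives 13; no alternative beats it.
Others bid (2, 9): truth gives 13; no alternative beats it.
(Checking all 16 profiles: 4 have a profitable deviation, 12 do not.)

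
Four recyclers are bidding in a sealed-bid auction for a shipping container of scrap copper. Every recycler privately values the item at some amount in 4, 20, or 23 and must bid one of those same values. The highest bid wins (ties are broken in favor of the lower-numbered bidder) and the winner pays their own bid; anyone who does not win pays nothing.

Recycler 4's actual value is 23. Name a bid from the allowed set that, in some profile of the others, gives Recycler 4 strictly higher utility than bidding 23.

Suppose Recycler 1 bids 4, Recycler 2 bids 4 and Recycler 3 bids 4.
Bid 23: wins, pays 23, utility 23 - 23 = 0.
Bid 20: wins, pays 20, utility 23 - 20 = 3.
So bidding 20 beats truth here (3 > 0).

20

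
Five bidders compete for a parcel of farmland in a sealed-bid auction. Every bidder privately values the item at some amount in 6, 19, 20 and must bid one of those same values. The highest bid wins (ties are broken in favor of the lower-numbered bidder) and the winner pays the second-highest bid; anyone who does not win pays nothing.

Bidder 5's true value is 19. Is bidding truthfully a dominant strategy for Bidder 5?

Yes

Check each profile of the others' bids and compare truth against every alternative bid.
Others bid (6, 6, 6, 6): truth gives 13, best alternative gives 13.
Others bid (6, 6, 6, 19): truth gives 0, best alternative gives 0.
Others bid (6, 6, 6, 20): truth gives 0, best alternative gives 0.
Others bid (6, 6, 19, 6): truth gives 0, best alternative gives 0.
Others bid (6, 6, 19, 19): truth gives 0, best alternative gives 0.
Others bid (6, 6, 19, 20): truth gives 0, best alternative gives 0.
(Remaining 75 profiles checked similarly; truth is weakly best in each.)
In every case the truthful bid is at least as good as any alternative, so it is a dominant strategy.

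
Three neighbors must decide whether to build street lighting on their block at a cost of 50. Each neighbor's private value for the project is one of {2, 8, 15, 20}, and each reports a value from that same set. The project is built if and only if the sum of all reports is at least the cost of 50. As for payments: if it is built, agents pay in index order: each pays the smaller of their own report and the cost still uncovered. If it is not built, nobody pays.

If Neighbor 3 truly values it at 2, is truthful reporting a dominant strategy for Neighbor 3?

Yes

Check each profile of the others' reports and compare truth against every alternative report.
Others report (2, 2): truth gives 0, best alternative gives 0.
Others report (2, 8): truth gives 0, best alternative gives 0.
Others report (2, 15): truth gives 0, best alternative gives 0.
Others report (2, 20): truth gives 0, best alternative gives 0.
Others report (8, 2): truth gives 0, best alternative gives 0.
Others report (8, 8): truth gives 0, best alternative gives 0.
(Remaining 10 profiles checked similarly; truth is weakly best in each.)
In every case the truthful report is at least as good as any alternative, so it is a dominant strategy.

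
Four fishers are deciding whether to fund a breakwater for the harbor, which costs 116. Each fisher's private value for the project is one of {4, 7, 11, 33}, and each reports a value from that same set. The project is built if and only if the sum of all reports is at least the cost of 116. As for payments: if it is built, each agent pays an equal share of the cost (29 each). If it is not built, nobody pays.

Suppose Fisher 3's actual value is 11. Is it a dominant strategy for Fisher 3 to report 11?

Check each profile of the others' reports and compare truth against every alternative report.
Others report (4, 4, 4): truth gives 0, best alternative gives 0.
Others report (4, 4, 7): truth gives 0, best alternative gives 0.
Others report (4, 4, 11): truth gives 0, best alternative gives 0.
Others report (4, 4, 33): truth gives 0, best alternative gives 0.
Others report (4, 7, 4): truth gives 0, best alternative gives 0.
Others report (4, 7, 7): truth gives 0, best alternative gives 0.
(Remaining 58 profiles checked similarly; truth is weakly best in each.)
In every case the truthful report is at least as good as any alternative, so it is a dominant strategy.

Yes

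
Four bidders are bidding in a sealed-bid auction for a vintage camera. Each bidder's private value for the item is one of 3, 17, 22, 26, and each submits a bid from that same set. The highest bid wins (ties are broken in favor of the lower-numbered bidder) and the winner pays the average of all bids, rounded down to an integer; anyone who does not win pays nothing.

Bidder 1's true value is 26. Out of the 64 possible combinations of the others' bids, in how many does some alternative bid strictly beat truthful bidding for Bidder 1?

Others bid (3, 3, 3): truth gives 18; bid 3 gives 23 > 18. Violating.
Others bid (3, 3, 17): truth gives 14; bid 17 gives 16 > 14. Violating.
Others bid (3, 3, 22): truth gives 13; bid 22 gives 14 > 13. Violating.
Others bid (3, 17, 3): truth gives 14; bid 17 gives 16 > 14. Violating.
Others bid (3, 3, 26): truth gives 12; no alternative beats it.
Others bid (3, 17, 26): truth gives 8; no alternative beats it.
(Checking all 64 profiles: 27 have a profitable deviation, 37 do not.)

27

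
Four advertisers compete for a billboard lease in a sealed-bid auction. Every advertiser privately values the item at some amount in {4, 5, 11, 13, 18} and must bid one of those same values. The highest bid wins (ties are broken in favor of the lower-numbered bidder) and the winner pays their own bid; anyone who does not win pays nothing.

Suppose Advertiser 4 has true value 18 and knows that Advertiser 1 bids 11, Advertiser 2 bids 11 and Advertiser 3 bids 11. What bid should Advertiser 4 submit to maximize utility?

13

Bid 4: loses, pays 0, utility 0.
Bid 5: loses, pays 0, utility 0.
Bid 11: loses, pays 0, utility 0.
Bid 13: wins, pays 13, utility 18 - 13 = 5.
Bid 18: wins, pays 18, utility 18 - 18 = 0.
The best choice is 13 with utility 5.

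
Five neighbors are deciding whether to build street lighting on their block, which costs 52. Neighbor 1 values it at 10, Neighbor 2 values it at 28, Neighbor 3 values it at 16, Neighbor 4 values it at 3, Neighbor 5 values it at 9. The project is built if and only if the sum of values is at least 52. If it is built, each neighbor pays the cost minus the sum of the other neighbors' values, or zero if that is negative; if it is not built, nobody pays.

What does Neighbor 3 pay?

2

Total value 66 ≥ cost 52, so the project is built.
The other neighbors' values sum to 50.
Cost minus that sum is 52 - 50 = 2.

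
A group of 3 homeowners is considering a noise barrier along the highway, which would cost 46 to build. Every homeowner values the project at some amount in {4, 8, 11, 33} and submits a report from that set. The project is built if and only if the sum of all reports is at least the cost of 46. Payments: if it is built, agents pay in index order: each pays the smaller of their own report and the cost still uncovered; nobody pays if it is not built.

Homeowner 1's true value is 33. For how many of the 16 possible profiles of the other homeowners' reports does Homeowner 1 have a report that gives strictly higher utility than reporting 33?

Others report (4, 33): truth gives 0; report 11 gives 22 > 0. Violating.
Others report (8, 33): truth gives 0; report 8 gives 25 > 0. Violating.
Others report (11, 33): truth gives 0; report 4 gives 29 > 0. Violating.
Others report (33, 4): truth gives 0; report 11 gives 22 > 0. Violating.
Others report (4, 4): truth gives 0; no alternative beats it.
Others report (4, 8): truth gives 0; no alternative beats it.
(Checking all 16 profiles: 7 have a profitable deviation, 9 do not.)

7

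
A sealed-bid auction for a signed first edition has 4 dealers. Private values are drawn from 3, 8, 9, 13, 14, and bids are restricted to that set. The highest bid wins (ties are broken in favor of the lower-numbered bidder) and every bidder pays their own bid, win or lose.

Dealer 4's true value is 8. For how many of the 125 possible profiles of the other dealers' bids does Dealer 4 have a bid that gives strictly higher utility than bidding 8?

Others bid (3, 3, 8): truth gives -8; bid 9 gives -1 > -8. Violating.
Others bid (3, 3, 9): truth gives -8; bid 3 gives -3 > -8. Violating.
Others bid (3, 3, 13): truth gives -8; bid 3 gives -3 > -8. Violating.
Others bid (3, 3, 14): truth gives -8; bid 3 gives -3 > -8. Violating.
Others bid (3, 3, 3): truth gives 0; no alternative beats it.
(Checking all 125 profiles: 124 have a profitable deviation, 1 does not.)

124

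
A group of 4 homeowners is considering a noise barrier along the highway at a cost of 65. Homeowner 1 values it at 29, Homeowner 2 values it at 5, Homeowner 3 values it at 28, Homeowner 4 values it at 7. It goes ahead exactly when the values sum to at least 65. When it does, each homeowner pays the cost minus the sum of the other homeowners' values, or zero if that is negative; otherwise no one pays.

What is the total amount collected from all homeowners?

53

Total value 69 ≥ cost 65, so it is built.
Homeowner 1: others sum to 40; max(0, 65 - 40) = 25.
Homeowner 2: others sum to 64; max(0, 65 - 64) = 1.
Homeowner 3: others sum to 41; max(0, 65 - 41) = 24.
Homeowner 4: others sum to 62; max(0, 65 - 62) = 3.
Total collected = 25 + 1 + 24 + 3 = 53.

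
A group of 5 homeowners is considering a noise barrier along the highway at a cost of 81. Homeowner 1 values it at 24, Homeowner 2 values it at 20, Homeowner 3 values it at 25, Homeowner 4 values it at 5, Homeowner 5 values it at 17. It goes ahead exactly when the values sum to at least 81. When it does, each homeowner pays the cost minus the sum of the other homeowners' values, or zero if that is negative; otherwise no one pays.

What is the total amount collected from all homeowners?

Total value 91 ≥ cost 81, so it is built.
Homeowner 1: others sum to 67; max(0, 81 - 67) = 14.
Homeowner 2: others sum to 71; max(0, 81 - 71) = 10.
Homeowner 3: others sum to 66; max(0, 81 - 66) = 15.
Homeowner 4: others sum to 86; max(0, 81 - 86) = 0.
Homeowner 5: others sum to 74; max(0, 81 - 74) = 7.
Total collected = 14 + 10 + 15 + 0 + 7 = 46.

46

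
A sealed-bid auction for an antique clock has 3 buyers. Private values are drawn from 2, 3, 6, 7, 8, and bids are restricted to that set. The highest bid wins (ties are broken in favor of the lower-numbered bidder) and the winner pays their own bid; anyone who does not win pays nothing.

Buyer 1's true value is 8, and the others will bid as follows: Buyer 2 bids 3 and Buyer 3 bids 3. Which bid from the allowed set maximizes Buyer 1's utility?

Bid 2: loses, pays 0, utility 0.
Bid 3: wins, pays 3, utility 8 - 3 = 5.
Bid 6: wins, pays 6, utility 8 - 6 = 2.
Bid 7: wins, pays 7, utility 8 - 7 = 1.
Bid 8: wins, pays 8, utility 8 - 8 = 0.
The best choice is 3 with utility 5.

3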